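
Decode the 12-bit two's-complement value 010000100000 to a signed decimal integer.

1056

MSB is 0, so the value is non-negative: 010000100000 = 1056.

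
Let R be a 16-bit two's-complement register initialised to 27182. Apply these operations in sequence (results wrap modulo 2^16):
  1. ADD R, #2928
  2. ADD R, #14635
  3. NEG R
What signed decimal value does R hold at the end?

Start: R = 27182 = 0110101000101110.
R = 27182 + 2928 = 30110 = 0111010110011110
R = 30110 + 14635 = 44745; wraps to -20791 = 1010111011001001
R = −(-20791) = 20791 = 0101000100110111

20791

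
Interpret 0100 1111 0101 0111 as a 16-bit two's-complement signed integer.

MSB is 0, so the value is non-negative: 0100111101010111 = 20311.

20311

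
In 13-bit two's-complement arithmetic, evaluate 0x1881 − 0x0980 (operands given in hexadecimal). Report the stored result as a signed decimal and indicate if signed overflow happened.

3841; overflow

0x1881 = 1100010000001 = -1919 (signed)
0x0980 = 0100110000000 = 2432 (signed)
Subtract via negate-and-add: invert 0100110000000 + 1 = 1011010000000 (i.e. -2432).
  1100010000001
+ 1011010000000
= 0111100000001  (discard carry-out 1)
Result 0111100000001: MSB = 0 → value 3841.
Both addends (after negating the subtrahend) are negative but the stored result is non-negative: signed overflow. The true value -1919 − 2432 = -4351 lies outside [-4096, 4095].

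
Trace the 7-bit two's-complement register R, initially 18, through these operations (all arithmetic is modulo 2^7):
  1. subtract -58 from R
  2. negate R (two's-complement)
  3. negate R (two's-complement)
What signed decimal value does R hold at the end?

Start: R = 18 = 0010010.
R = 18 − (-58) = 76; wraps to -52 = 1001100
R = −(-52) = 52 = 0110100
R = −(52) = -52 = 1001100

-52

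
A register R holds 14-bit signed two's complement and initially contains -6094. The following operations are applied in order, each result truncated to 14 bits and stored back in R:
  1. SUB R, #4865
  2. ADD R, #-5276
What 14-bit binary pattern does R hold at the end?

00000010010101

Start: R = -6094 = 10100000110010.
R = -6094 − 4865 = -10959; wraps to 5425 = 01010100110001
R = 5425 + (-5276) = 149 = 00000010010101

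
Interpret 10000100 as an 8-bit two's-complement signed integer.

-124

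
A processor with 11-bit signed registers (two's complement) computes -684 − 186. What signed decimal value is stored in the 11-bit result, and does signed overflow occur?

-684 → 10101010100
186 → 00010111010
Subtract via negate-and-add: invert 00010111010 + 1 = 11101000110 (i.e. -186).
  10101010100
+ 11101000110
= 10010011010  (discard carry-out 1)
Result 10010011010: MSB = 1 → 1178 − 2048 = -870.
Both addends (after negating the subtrahend) are negative and so is the stored result: no signed overflow.

-870; no overflow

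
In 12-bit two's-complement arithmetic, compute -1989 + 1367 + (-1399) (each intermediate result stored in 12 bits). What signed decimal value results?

-2021

-1989 + 1367 = -622 (110110010010)
-622 + (-1399) = -2021 (100000011011)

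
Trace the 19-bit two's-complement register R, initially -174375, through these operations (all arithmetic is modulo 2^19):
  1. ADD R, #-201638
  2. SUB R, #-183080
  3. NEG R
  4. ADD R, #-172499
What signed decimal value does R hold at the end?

Start: R = -174375 = 1010101011011011001.
R = -174375 + (-201638) = -376013; wraps to 148275 = 0100100001100110011
R = 148275 − (-183080) = 331355; wraps to -192933 = 1010000111001011011
R = −(-192933) = 192933 = 0101111000110100101
R = 192933 + (-172499) = 20434 = 0000100111111010010

20434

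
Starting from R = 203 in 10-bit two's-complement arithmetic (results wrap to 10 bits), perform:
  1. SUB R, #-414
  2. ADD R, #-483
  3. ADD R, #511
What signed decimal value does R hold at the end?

Start: R = 203 = 0011001011.
R = 203 − (-414) = 617; wraps to -407 = 1001101001
R = -407 + (-483) = -890; wraps to 134 = 0010000110
R = 134 + 511 = 645; wraps to -379 = 1010000101

-379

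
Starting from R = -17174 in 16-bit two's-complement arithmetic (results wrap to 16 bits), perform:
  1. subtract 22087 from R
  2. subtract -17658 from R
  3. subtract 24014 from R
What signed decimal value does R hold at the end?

Start: R = -17174 = 1011110011101010.
R = -17174 − 22087 = -39261; wraps to 26275 = 0110011010100011
R = 26275 − (-17658) = 43933; wraps to -21603 = 1010101110011101
R = -21603 − 24014 = -45617; wraps to 19919 = 0100110111001111

19919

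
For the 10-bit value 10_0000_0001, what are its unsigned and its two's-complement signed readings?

Unsigned: 1000000001 = 513.
Signed: MSB=1 → 513 − 1024 = -511.

unsigned = 513, signed = -511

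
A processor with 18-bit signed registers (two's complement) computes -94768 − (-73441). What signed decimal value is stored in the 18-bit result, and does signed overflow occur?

-94768 → 101000110111010000
-73441 → 101110000100011111
Subtract via negate-and-add: invert 101110000100011111 + 1 = 010001111011100001 (i.e. 73441).
  101000110111010000
+ 010001111011100001
= 111010110010110001
Result 111010110010110001: MSB = 1 → 240817 − 262144 = -21327.
Addends (after negating the subtrahend) have opposite signs, so signed overflow cannot occur.

-21327; no overflow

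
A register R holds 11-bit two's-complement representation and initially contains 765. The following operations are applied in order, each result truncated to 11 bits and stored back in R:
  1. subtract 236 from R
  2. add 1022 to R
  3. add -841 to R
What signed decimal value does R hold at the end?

710

Start: R = 765 = 01011111101.
R = 765 − 236 = 529 = 01000010001
R = 529 + 1022 = 1551; wraps to -497 = 11000001111
R = -497 + (-841) = -1338; wraps to 710 = 01011000110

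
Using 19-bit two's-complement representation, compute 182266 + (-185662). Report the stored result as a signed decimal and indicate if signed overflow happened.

182266 → 0101100011111111010
-185662 → 1010010101011000010
  0101100011111111010
+ 1010010101011000010
= 1111111001010111100
Result 1111111001010111100: MSB = 1 → 520892 − 524288 = -3396.
Addends have opposite signs, so signed overflow cannot occur.

-3396; no overflow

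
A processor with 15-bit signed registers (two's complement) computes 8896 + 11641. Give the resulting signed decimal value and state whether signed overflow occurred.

8896 → 010001011000000
11641 → 010110101111001
  010001011000000
+ 010110101111001
= 101000000111001
Result 101000000111001: MSB = 1 → 20537 − 32768 = -12231.
Both addends are non-negative but the stored result is negative: signed overflow. The true value 8896 + 11641 = 20537 lies outside [-16384, 16383].

-12231; overflow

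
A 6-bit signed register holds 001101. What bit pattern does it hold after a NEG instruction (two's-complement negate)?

110011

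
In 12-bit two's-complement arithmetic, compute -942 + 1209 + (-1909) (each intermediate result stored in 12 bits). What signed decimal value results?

-942 + 1209 = 267 (000100001011)
267 + (-1909) = -1642 (100110010110)

-1642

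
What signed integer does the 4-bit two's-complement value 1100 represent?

-4

MSB is 1, so the value is negative.
Unsigned reading: 12. Subtract 2^4 = 16: 12 − 16 = -4.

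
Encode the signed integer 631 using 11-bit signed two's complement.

631 is non-negative, so write it directly in 11 bits: 01001110111.

01001110111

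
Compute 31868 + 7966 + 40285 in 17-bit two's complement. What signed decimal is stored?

-50953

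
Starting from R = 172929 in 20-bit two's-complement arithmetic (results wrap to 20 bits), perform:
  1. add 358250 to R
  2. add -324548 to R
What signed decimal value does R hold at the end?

206631

Start: R = 172929 = 00101010001110000001.
R = 172929 + 358250 = 531179; wraps to -517397 = 10000001101011101011
R = -517397 + (-324548) = -841945; wraps to 206631 = 00110010011100100111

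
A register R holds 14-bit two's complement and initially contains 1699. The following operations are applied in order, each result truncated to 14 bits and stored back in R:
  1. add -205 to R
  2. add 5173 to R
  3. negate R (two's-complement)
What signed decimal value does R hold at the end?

Start: R = 1699 = 00011010100011.
R = 1699 + (-205) = 1494 = 00010111010110
R = 1494 + 5173 = 6667 = 01101000001011
R = −(6667) = -6667 = 10010111110101

-6667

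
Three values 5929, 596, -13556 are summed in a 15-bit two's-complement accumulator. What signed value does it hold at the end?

-7031

5929 + 596 = 6525 (001100101111101)
6525 + (-13556) = -7031 (110010010001001)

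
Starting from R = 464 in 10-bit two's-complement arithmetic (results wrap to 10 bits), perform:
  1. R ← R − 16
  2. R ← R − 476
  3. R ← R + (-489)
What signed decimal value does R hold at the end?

507

Start: R = 464 = 0111010000.
R = 464 − 16 = 448 = 0111000000
R = 448 − 476 = -28 = 1111100100
R = -28 + (-489) = -517; wraps to 507 = 0111111011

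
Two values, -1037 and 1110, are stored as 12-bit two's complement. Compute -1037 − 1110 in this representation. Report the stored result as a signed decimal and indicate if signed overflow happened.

-1037 → 101111110011
1110 → 010001010110
Subtract via negate-and-add: invert 010001010110 + 1 = 101110101010 (i.e. -1110).
  101111110011
+ 101110101010
= 011110011101  (discard carry-out 1)
Result 011110011101: MSB = 0 → value 1949.
Both addends (after negating the subtrahend) are negative but the stored result is non-negative: signed overflow. The true value -1037 − 1110 = -2147 lies outside [-2048, 2047].

1949; overflow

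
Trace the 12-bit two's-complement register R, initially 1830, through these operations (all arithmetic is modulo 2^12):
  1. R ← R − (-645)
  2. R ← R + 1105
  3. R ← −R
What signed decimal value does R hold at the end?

516

Start: R = 1830 = 011100100110.
R = 1830 − (-645) = 2475; wraps to -1621 = 100110101011
R = -1621 + 1105 = -516 = 110111111100
R = −(-516) = 516 = 001000000100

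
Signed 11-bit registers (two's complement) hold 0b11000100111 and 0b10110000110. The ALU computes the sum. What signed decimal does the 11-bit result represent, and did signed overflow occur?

0b11000100111 → 11000100111 = -473 (signed)
0b10110000110 → 10110000110 = -634 (signed)
  11000100111
+ 10110000110
= 01110101101  (discard carry-out 1)
Result 01110101101: MSB = 0 → value 941.
Both addends are negative but the stored result is non-negative: signed overflow. The true value -473 + (-634) = -1107 lies outside [-1024, 1023].

941; overflow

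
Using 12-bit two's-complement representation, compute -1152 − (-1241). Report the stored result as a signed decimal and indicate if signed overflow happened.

-1152 → 101110000000
-1241 → 101100100111
Subtract via negate-and-add: invert 101100100111 + 1 = 010011011001 (i.e. 1241).
  101110000000
+ 010011011001
= 000001011001  (discard carry-out 1)
Result 000001011001: MSB = 0 → value 89.
Addends (after negating the subtrahend) have opposite signs, so signed overflow cannot occur.

89; no overflow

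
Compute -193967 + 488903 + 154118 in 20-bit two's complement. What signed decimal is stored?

449054

-193967 + 488903 = 294936 (01001000000000011000)
294936 + 154118 = 449054 (01101101101000011110)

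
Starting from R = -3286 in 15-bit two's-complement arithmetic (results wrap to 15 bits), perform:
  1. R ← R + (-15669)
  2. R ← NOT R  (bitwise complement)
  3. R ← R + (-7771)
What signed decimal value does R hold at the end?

Start: R = -3286 = 111001100101010.
R = -3286 + (-15669) = -18955; wraps to 13813 = 011010111110101
R = NOT 011010111110101 = 100101000001010 = -13814
R = -13814 + (-7771) = -21585; wraps to 11183 = 010101110101111

11183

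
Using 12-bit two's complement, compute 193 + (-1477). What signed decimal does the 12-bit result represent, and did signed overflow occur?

193 → 000011000001
-1477 → 101000111011
  000011000001
+ 101000111011
= 101011111100
Result 101011111100: MSB = 1 → 2812 − 4096 = -1284.
Addends have opposite signs, so signed overflow cannot occur.

-1284; no overflow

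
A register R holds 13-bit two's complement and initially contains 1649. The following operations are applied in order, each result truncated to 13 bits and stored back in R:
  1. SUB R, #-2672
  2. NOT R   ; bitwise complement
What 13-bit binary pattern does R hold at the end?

Start: R = 1649 = 0011001110001.
R = 1649 − (-2672) = 4321; wraps to -3871 = 1000011100001
R = NOT 1000011100001 = 0111100011110 = 3870

0111100011110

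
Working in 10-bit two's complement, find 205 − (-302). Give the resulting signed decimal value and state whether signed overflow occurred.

205 → 0011001101
-302 → 1011010010
Subtract via negate-and-add: invert 1011010010 + 1 = 0100101110 (i.e. 302).
  0011001101
+ 0100101110
= 0111111011
Result 0111111011: MSB = 0 → value 507.
Both addends (after negating the subtrahend) are non-negative and so is the stored result: no signed overflow.

507; no overflow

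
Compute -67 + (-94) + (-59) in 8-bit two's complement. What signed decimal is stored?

36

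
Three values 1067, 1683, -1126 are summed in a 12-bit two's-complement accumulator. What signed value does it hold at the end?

1067 + 1683 = 2750 → wraps to -1346 (101010111110)
-1346 + (-1126) = -2472 → wraps to 1624 (011001011000)

1624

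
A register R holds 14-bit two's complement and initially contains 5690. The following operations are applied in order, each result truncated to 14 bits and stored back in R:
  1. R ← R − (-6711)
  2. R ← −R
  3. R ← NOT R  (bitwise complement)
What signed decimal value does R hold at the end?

Start: R = 5690 = 01011000111010.
R = 5690 − (-6711) = 12401; wraps to -3983 = 11000001110001
R = −(-3983) = 3983 = 00111110001111
R = NOT 00111110001111 = 11000001110000 = -3984

-3984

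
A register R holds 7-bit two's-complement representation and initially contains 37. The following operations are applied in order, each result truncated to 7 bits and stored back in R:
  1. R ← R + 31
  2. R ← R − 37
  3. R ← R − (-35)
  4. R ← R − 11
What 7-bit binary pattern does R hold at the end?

0110111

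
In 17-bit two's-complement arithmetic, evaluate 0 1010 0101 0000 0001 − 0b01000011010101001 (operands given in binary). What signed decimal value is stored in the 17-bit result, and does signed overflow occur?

7768; no overflow

0 1010 0101 0000 0001 → 01010010100000001 = 42241 (signed)
0b01000011010101001 → 01000011010101001 = 34473 (signed)
Subtract via negate-and-add: invert 01000011010101001 + 1 = 10111100101010111 (i.e. -34473).
  01010010100000001
+ 10111100101010111
= 00001111001011000  (discard carry-out 1)
Result 00001111001011000: MSB = 0 → value 7768.
Addends (after negating the subtrahend) have opposite signs, so signed overflow cannot occur.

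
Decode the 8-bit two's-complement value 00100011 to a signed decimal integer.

MSB is 0, so the value is non-negative: 00100011 = 35.

35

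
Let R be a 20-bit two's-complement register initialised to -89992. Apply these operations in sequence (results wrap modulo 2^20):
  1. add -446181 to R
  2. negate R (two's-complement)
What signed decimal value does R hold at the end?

-512403

Start: R = -89992 = 11101010000001111000.
R = -89992 + (-446181) = -536173; wraps to 512403 = 01111101000110010011
R = −(512403) = -512403 = 10000010111001101101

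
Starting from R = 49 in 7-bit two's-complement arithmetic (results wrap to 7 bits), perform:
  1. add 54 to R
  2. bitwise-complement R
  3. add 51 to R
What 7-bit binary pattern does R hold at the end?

1001011

Start: R = 49 = 0110001.
R = 49 + 54 = 103; wraps to -25 = 1100111
R = NOT 1100111 = 0011000 = 24
R = 24 + 51 = 75; wraps to -53 = 1001011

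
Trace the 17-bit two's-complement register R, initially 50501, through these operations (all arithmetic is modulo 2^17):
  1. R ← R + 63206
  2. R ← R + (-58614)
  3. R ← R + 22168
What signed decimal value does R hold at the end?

-53811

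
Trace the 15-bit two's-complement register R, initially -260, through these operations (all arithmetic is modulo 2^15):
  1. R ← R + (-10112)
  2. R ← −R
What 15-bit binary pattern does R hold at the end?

010100010000100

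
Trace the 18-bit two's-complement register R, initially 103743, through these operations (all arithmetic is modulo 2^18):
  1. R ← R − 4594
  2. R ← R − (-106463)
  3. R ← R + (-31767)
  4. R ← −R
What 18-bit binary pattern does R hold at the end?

010101100011101011

Start: R = 103743 = 011001010100111111.
R = 103743 − 4594 = 99149 = 011000001101001101
R = 99149 − (-106463) = 205612; wraps to -56532 = 110010001100101100
R = -56532 + (-31767) = -88299 = 101010011100010101
R = −(-88299) = 88299 = 010101100011101011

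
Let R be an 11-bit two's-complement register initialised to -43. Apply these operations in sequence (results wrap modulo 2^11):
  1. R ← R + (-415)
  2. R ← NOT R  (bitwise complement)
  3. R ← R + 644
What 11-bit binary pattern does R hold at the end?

10001001101

Start: R = -43 = 11111010101.
R = -43 + (-415) = -458 = 11000110110
R = NOT 11000110110 = 00111001001 = 457
R = 457 + 644 = 1101; wraps to -947 = 10001001101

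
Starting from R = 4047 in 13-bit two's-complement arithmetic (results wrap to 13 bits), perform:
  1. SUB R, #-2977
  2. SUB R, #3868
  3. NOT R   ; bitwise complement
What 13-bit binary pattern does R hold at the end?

1001110101011

Start: R = 4047 = 0111111001111.
R = 4047 − (-2977) = 7024; wraps to -1168 = 1101101110000
R = -1168 − 3868 = -5036; wraps to 3156 = 0110001010100
R = NOT 0110001010100 = 1001110101011 = -3157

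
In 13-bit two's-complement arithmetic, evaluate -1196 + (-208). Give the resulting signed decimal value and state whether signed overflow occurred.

-1404; no overflow

-1196 → 1101101010100
-208 → 1111100110000
  1101101010100
+ 1111100110000
= 1101010000100  (discard carry-out 1)
Result 1101010000100: MSB = 1 → 6788 − 8192 = -1404.
Both addends are negative and so is the stored result: no signed overflow.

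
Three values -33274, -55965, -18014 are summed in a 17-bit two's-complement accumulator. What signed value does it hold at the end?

-33274 + (-55965) = -89239 → wraps to 41833 (01010001101101001)
41833 + (-18014) = 23819 (00101110100001011)

23819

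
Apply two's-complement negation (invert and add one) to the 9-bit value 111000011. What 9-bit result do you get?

000111101

Invert: 000111100. Add 1: 000111101.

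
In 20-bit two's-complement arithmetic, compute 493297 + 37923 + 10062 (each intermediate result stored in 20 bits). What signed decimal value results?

493297 + 37923 = 531220 → wraps to -517356 (10000001101100010100)
-517356 + 10062 = -507294 (10000100001001100010)

-507294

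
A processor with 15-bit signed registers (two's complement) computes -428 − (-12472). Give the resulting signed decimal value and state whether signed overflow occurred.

12044; no overflow

-428 → 111111001010100
-12472 → 100111101001000
Subtract via negate-and-add: invert 100111101001000 + 1 = 011000010111000 (i.e. 12472).
  111111001010100
+ 011000010111000
= 010111100001100  (discard carry-out 1)
Result 010111100001100: MSB = 0 → value 12044.
Addends (after negating the subtrahend) have opposite signs, so signed overflow cannot occur.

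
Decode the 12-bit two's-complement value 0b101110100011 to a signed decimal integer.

MSB is 1, so the value is negative.
Invert: 010001011100. Add 1: 010001011101 = 1117. So the value is −1117.

-1117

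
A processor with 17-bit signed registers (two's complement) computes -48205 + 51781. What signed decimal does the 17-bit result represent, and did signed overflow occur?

-48205 → 10100001110110011
51781 → 01100101001000101
  10100001110110011
+ 01100101001000101
= 00000110111111000  (discard carry-out 1)
Result 00000110111111000: MSB = 0 → value 3576.
Addends have opposite signs, so signed overflow cannot occur.

3576; no overflow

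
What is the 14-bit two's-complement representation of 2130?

00100001010010

2130 is non-negative, so write it directly in 14 bits: 00100001010010.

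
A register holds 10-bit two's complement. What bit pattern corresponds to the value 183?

183 is non-negative, so write it directly in 10 bits: 0010110111.

0010110111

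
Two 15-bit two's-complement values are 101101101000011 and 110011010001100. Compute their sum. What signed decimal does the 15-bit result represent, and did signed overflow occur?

101101101000011 = -9405 (signed)
110011010001100 = -6516 (signed)
  101101101000011
+ 110011010001100
= 100000111001111  (discard carry-out 1)
Result 100000111001111: MSB = 1 → 16847 − 32768 = -15921.
Both addends are negative and so is the stored result: no signed overflow.

-15921; no overflow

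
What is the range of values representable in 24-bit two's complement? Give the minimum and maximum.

Minimum: −2^23 = -8388608.
Maximum: 2^23 − 1 = 8388607.

min = -8388608, max = 8388607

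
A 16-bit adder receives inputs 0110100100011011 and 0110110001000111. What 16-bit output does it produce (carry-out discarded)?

1101010101100010

  0110100100011011
+ 0110110001000111
= 1101010101100010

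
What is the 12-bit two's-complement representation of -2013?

100000100011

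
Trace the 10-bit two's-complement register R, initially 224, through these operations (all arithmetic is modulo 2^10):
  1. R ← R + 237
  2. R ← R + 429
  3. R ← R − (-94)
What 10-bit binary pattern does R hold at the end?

1111011000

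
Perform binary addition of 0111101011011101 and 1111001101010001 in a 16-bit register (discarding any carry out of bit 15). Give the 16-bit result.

  0111101011011101
+ 1111001101010001
= 0110111000101110  (discard carry-out 1)

0110111000101110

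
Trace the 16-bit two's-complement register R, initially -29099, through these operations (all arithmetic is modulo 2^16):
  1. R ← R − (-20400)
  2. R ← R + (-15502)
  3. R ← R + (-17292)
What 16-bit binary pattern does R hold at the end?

Start: R = -29099 = 1000111001010101.
R = -29099 − (-20400) = -8699 = 1101111000000101
R = -8699 + (-15502) = -24201 = 1010000101110111
R = -24201 + (-17292) = -41493; wraps to 24043 = 0101110111101011

0101110111101011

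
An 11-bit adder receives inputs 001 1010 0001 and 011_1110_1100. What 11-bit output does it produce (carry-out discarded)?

10110001101

  00110100001
+ 01111101100
= 10110001101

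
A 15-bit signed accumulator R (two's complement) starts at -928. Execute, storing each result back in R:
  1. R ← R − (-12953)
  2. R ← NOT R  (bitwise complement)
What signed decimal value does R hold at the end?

-12026

Start: R = -928 = 111110001100000.
R = -928 − (-12953) = 12025 = 010111011111001
R = NOT 010111011111001 = 101000100000110 = -12026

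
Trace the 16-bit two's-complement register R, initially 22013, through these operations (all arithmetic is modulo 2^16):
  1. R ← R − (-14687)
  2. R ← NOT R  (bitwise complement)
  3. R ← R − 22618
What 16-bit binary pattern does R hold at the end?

0001100001001001

Start: R = 22013 = 0101010111111101.
R = 22013 − (-14687) = 36700; wraps to -28836 = 1000111101011100
R = NOT 1000111101011100 = 0111000010100011 = 28835
R = 28835 − 22618 = 6217 = 0001100001001001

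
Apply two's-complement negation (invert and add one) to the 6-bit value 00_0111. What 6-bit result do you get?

111001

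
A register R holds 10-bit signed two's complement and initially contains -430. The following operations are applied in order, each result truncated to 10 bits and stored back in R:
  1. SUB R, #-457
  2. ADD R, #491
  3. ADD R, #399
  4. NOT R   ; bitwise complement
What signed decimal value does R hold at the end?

Start: R = -430 = 1001010010.
R = -430 − (-457) = 27 = 0000011011
R = 27 + 491 = 518; wraps to -506 = 1000000110
R = -506 + 399 = -107 = 1110010101
R = NOT 1110010101 = 0001101010 = 106

106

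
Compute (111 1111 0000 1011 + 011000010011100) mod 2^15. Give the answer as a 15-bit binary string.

  111111100001011
+ 011000010011100
= 010111110100111  (discard carry-out 1)

010111110100111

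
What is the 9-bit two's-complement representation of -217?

|-217| = 217 = 011011001 in 9 bits.
Invert the bits: 100100110. Add 1: 100100111.

100100111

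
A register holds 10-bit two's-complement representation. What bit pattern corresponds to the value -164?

1101011100

|-164| = 164 = 0010100100 in 10 bits.
Invert the bits: 1101011011. Add 1: 1101011100.
Check: 1101011100 reads as 860 − 1024 = -164.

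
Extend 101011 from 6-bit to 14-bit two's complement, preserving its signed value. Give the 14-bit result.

MSB of 101011 is 1; replicate it into the new high bits.
11111111|101011 → 11111111101011 (still -21).

11111111101011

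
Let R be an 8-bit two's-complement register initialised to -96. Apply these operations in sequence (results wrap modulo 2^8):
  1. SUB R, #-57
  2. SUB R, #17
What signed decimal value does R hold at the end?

-56

Start: R = -96 = 10100000.
R = -96 − (-57) = -39 = 11011001
R = -39 − 17 = -56 = 11001000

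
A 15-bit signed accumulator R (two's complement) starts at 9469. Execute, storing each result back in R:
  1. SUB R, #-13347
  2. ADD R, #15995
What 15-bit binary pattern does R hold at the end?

Start: R = 9469 = 010010011111101.
R = 9469 − (-13347) = 22816; wraps to -9952 = 101100100100000
R = -9952 + 15995 = 6043 = 001011110011011

001011110011011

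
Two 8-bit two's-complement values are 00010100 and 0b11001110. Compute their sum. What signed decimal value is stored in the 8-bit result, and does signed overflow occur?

-30; no overflow

00010100 = 20 (signed)
0b11001110 → 11001110 = -50 (signed)
  00010100
+ 11001110
= 11100010
Result 11100010: MSB = 1 → 226 − 256 = -30.
Addends have opposite signs, so signed overflow cannot occur.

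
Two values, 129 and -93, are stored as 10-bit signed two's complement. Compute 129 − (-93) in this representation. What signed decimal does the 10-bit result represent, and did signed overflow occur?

222; no overflow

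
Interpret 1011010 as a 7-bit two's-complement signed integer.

MSB is 1, so the value is negative.
Unsigned reading: 90. Subtract 2^7 = 128: 90 − 128 = -38.

-38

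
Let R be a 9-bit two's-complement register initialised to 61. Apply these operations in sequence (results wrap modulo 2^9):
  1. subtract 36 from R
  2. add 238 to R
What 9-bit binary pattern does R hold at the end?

100000111

Start: R = 61 = 000111101.
R = 61 − 36 = 25 = 000011001
R = 25 + 238 = 263; wraps to -249 = 100000111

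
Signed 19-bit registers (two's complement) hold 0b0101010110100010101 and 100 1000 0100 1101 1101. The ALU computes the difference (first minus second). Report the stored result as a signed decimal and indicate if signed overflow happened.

0b0101010110100010101 → 0101010110100010101 = 175381 (signed)
100 1000 0100 1101 1101 → 1001000010011011101 = -228131 (signed)
Subtract via negate-and-add: invert 1001000010011011101 + 1 = 0110111101100100011 (i.e. 228131).
  0101010110100010101
+ 0110111101100100011
= 1100010100000111000
Result 1100010100000111000: MSB = 1 → 403512 − 524288 = -120776.
Both addends (after negating the subtrahend) are non-negative but the stored result is negative: signed overflow. The true value 175381 − (-228131) = 403512 lies outside [-262144, 262143].

-120776; overflow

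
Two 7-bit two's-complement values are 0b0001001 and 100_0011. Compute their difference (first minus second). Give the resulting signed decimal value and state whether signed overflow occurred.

0b0001001 → 0001001 = 9 (signed)
100_0011 → 1000011 = -61 (signed)
Subtract via negate-and-add: invert 1000011 + 1 = 0111101 (i.e. 61).
  0001001
+ 0111101
= 1000110
Result 1000110: MSB = 1 → 70 − 128 = -58.
Both addends (after negating the subtrahend) are non-negative but the stored result is negative: signed overflow. The true value 9 − (-61) = 70 lies outside [-64, 63].

-58; overflow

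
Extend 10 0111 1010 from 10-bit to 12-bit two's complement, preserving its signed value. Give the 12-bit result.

MSB of 1001111010 is 1; replicate it into the new high bits.
11|1001111010 → 111001111010 (still -390).

111001111010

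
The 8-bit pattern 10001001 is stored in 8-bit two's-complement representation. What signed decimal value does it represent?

-119

MSB is 1, so the value is negative.
Unsigned reading: 137. Subtract 2^8 = 256: 137 − 256 = -119.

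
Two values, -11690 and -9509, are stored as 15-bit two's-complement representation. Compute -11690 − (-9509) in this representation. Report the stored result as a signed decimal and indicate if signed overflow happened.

-11690 → 101001001010110
-9509 → 101101011011011
Subtract via negate-and-add: invert 101101011011011 + 1 = 010010100100101 (i.e. 9509).
  101001001010110
+ 010010100100101
= 111011101111011
Result 111011101111011: MSB = 1 → 30587 − 32768 = -2181.
Addends (after negating the subtrahend) have opposite signs, so signed overflow cannot occur.

-2181; no overflow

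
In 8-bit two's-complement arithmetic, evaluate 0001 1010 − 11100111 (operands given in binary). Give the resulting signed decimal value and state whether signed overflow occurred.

0001 1010 → 00011010 = 26 (signed)
11100111 = -25 (signed)
Subtract via negate-and-add: invert 11100111 + 1 = 00011001 (i.e. 25).
  00011010
+ 00011001
= 00110011
Result 00110011: MSB = 0 → value 51.
Both addends (after negating the subtrahend) are non-negative and so is the stored result: no signed overflow.

51; no overflow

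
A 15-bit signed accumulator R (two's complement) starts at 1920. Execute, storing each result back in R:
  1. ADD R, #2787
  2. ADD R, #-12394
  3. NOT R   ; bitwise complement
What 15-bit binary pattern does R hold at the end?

Start: R = 1920 = 000011110000000.
R = 1920 + 2787 = 4707 = 001001001100011
R = 4707 + (-12394) = -7687 = 110000111111001
R = NOT 110000111111001 = 001111000000110 = 7686

001111000000110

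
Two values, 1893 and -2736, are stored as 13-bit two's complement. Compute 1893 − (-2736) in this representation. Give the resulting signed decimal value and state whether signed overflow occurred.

-3563; overflow

1893 → 0011101100101
-2736 → 1010101010000
Subtract via negate-and-add: invert 1010101010000 + 1 = 0101010110000 (i.e. 2736).
  0011101100101
+ 0101010110000
= 1001000010101
Result 1001000010101: MSB = 1 → 4629 − 8192 = -3563.
Both addends (after negating the subtrahend) are non-negative but the stored result is negative: signed overflow. The true value 1893 − (-2736) = 4629 lies outside [-4096, 4095].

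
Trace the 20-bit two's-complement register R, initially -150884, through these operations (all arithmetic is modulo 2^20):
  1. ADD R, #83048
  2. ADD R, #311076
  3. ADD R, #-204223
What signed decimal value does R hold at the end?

Start: R = -150884 = 11011011001010011100.
R = -150884 + 83048 = -67836 = 11101111011100000100
R = -67836 + 311076 = 243240 = 00111011011000101000
R = 243240 + (-204223) = 39017 = 00001001100001101001

39017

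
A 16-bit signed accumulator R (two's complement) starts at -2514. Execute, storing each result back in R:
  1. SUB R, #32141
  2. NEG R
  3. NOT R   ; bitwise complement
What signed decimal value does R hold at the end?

30880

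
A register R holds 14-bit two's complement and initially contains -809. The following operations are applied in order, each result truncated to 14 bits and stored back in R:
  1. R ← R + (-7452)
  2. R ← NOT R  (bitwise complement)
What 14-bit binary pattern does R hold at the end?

10000001000100

Start: R = -809 = 11110011010111.
R = -809 + (-7452) = -8261; wraps to 8123 = 01111110111011
R = NOT 01111110111011 = 10000001000100 = -8124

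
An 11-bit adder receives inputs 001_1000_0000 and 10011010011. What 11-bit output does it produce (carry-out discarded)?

  00110000000
+ 10011010011
= 11001010011

11001010011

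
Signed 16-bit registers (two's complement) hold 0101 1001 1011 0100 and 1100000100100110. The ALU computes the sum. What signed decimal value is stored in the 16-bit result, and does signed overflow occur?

6874; no overflow

0101 1001 1011 0100 → 0101100110110100 = 22964 (signed)
1100000100100110 = -16090 (signed)
  0101100110110100
+ 1100000100100110
= 0001101011011010  (discard carry-out 1)
Result 0001101011011010: MSB = 0 → value 6874.
Addends have opposite signs, so signed overflow cannot occur.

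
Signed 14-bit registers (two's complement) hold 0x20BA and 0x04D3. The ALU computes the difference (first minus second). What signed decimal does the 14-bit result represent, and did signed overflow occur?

7143; overflow

0x20BA = 10000010111010 = -8006 (signed)
0x04D3 = 00010011010011 = 1235 (signed)
Subtract via negate-and-add: invert 00010011010011 + 1 = 11101100101101 (i.e. -1235).
  10000010111010
+ 11101100101101
= 01101111100111  (discard carry-out 1)
Result 01101111100111: MSB = 0 → value 7143.
Both addends (after negating the subtrahend) are negative but the stored result is non-negative: signed overflow. The true value -8006 − 1235 = -9241 lies outside [-8192, 8191].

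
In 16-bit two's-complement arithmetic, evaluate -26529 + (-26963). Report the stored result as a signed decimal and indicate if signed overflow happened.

12044; overflow

-26529 → 1001100001011111
-26963 → 1001011010101101
  1001100001011111
+ 1001011010101101
= 0010111100001100  (discard carry-out 1)
Result 0010111100001100: MSB = 0 → value 12044.
Both addends are negative but the stored result is non-negative: signed overflow. The true value -26529 + (-26963) = -53492 lies outside [-32768, 32767].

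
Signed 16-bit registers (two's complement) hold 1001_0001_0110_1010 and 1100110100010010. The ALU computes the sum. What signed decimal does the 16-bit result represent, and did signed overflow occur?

24188; overflow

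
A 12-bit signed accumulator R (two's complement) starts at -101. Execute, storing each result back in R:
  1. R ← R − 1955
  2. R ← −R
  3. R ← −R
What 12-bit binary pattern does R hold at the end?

Start: R = -101 = 111110011011.
R = -101 − 1955 = -2056; wraps to 2040 = 011111111000
R = −(2040) = -2040 = 100000001000
R = −(-2040) = 2040 = 011111111000

011111111000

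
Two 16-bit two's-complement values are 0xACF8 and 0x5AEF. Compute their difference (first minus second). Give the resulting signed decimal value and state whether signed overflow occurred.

0xACF8 = 1010110011111000 = -21256 (signed)
0x5AEF = 0101101011101111 = 23279 (signed)
Subtract via negate-and-add: invert 0101101011101111 + 1 = 1010010100010001 (i.e. -23279).
  1010110011111000
+ 1010010100010001
= 0101001000001001  (discard carry-out 1)
Result 0101001000001001: MSB = 0 → value 21001.
Both addends (after negating the subtrahend) are negative but the stored result is non-negative: signed overflow. The true value -21256 − 23279 = -44535 lies outside [-32768, 32767].

21001; overflow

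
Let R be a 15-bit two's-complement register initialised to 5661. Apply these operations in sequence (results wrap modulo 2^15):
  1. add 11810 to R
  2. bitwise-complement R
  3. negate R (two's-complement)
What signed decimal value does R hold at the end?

Start: R = 5661 = 001011000011101.
R = 5661 + 11810 = 17471; wraps to -15297 = 100010000111111
R = NOT 100010000111111 = 011101111000000 = 15296
R = −(15296) = -15296 = 100010001000000

-15296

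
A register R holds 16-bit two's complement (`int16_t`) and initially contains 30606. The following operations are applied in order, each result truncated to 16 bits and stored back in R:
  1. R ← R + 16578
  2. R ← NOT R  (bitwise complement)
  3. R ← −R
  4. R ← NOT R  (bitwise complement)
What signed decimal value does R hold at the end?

18350

Start: R = 30606 = 0111011110001110.
R = 30606 + 16578 = 47184; wraps to -18352 = 1011100001010000
R = NOT 1011100001010000 = 0100011110101111 = 18351
R = −(18351) = -18351 = 1011100001010001
R = NOT 1011100001010001 = 0100011110101110 = 18350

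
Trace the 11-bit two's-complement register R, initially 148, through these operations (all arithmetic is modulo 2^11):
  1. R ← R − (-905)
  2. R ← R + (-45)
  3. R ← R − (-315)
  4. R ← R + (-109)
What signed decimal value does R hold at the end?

-834

Start: R = 148 = 00010010100.
R = 148 − (-905) = 1053; wraps to -995 = 10000011101
R = -995 + (-45) = -1040; wraps to 1008 = 01111110000
R = 1008 − (-315) = 1323; wraps to -725 = 10100101011
R = -725 + (-109) = -834 = 10010111110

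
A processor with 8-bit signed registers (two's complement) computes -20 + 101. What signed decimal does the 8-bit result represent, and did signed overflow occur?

-20 → 11101100
101 → 01100101
  11101100
+ 01100101
= 01010001  (discard carry-out 1)
Result 01010001: MSB = 0 → value 81.
Addends have opposite signs, so signed overflow cannot occur.

81; no overflow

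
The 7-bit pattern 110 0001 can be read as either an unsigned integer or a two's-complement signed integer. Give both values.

Unsigned: 1100001 = 97.
Signed: MSB=1 → 97 − 128 = -31.

unsigned = 97, signed = -31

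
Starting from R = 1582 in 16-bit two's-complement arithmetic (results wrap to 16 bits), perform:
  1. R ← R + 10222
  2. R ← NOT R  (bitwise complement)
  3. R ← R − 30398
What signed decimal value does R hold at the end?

23333

Start: R = 1582 = 0000011000101110.
R = 1582 + 10222 = 11804 = 0010111000011100
R = NOT 0010111000011100 = 1101000111100011 = -11805
R = -11805 − 30398 = -42203; wraps to 23333 = 0101101100100101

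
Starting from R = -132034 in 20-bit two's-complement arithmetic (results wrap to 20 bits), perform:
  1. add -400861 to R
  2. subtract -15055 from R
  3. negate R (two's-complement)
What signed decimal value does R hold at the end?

Start: R = -132034 = 11011111110000111110.
R = -132034 + (-400861) = -532895; wraps to 515681 = 01111101111001100001
R = 515681 − (-15055) = 530736; wraps to -517840 = 10000001100100110000
R = −(-517840) = 517840 = 01111110011011010000

517840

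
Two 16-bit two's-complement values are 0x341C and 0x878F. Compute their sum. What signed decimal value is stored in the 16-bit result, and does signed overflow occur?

-17493; no overflow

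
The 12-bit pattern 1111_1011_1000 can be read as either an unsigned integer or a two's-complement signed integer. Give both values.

unsigned = 4024, signed = -72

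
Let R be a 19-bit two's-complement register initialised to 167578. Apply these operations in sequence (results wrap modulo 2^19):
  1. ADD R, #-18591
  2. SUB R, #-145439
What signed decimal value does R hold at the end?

Start: R = 167578 = 0101000111010011010.
R = 167578 + (-18591) = 148987 = 0100100010111111011
R = 148987 − (-145439) = 294426; wraps to -229862 = 1000111111000011010

-229862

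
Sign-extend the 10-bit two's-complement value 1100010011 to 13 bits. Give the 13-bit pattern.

MSB of 1100010011 is 1; replicate it into the new high bits.
111|1100010011 → 1111100010011 (still -237).

1111100010011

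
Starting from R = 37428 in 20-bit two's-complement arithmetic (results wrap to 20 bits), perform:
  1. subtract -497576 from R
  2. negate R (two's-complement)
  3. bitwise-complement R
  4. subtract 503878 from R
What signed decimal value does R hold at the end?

31125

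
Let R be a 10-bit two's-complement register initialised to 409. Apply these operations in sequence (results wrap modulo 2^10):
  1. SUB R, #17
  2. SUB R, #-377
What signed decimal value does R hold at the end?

-255

Start: R = 409 = 0110011001.
R = 409 − 17 = 392 = 0110001000
R = 392 − (-377) = 769; wraps to -255 = 1100000001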